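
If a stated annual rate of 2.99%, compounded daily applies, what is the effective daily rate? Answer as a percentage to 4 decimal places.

With a nominal annual rate compounded daily, the periodic rate is the nominal rate divided by 365.
i = 0.0299 / 365 = 0.0000819 = 0.0082%.

0.0082%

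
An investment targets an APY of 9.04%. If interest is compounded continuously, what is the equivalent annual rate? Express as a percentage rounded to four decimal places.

Continuous: nominal r satisfies e^r − 1 = 0.0904.
r = ln(1 + 0.0904) = ln(1.0904) = 0.086545 = 8.6545%.

8.6545%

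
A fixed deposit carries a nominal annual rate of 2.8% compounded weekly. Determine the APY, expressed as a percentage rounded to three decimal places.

2.839%

EAR = (1 + 0.028/52)^52 − 1.
= (1 + 0.000538)^52 − 1 = 1.028388 − 1 = 2.839%.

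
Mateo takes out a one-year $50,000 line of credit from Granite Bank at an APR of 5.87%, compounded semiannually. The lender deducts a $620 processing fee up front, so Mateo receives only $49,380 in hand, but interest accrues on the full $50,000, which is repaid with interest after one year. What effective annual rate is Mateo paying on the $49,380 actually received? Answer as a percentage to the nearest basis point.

7.29%

Amount owed after one year: 50,000 × (1 + 0.0587/2)^2 = 50,000 × 1.059561 = $52,978.07.
Effective rate on net proceeds: 52,978.07 / 49,380 − 1 = 0.072865 = 7.29%.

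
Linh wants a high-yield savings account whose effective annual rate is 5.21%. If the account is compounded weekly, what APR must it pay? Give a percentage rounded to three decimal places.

(1 + r/52)^52 − 1 = 0.0521, so 1 + r/52 = 1.0521^(1/52).
r/52 = 0.000977, so r = 0.050813 = 5.081%.

5.081%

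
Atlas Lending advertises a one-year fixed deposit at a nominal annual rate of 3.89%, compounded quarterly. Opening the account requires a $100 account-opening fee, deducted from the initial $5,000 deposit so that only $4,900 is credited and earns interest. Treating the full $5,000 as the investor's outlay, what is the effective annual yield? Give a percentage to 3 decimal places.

1.868%

Value after one year: 4,900 × (1 + 0.0389/4)^4 = 4,900 × 1.039471 = $5,093.41.
Effective yield on the $5,000 outlay: 5,093.41 / 5,000 − 1 = 0.018682 = 1.868%.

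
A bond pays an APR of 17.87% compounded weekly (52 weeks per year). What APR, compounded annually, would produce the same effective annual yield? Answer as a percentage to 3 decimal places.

EAR = (1 + 0.1787/52)^52 − 1 = 0.195296.
Compounded annually, the equivalent nominal rate is the EAR itself: 19.530%.

19.530%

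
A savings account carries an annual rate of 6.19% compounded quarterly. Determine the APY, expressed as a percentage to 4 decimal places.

6.3352%

EAR = (1 + 0.0619/4)^4 − 1.
= (1 + 0.015475)^4 − 1 = 1.063352 − 1 = 6.3352%.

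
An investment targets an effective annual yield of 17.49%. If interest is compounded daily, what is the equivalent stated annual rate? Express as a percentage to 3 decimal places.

(1 + r/365)^365 − 1 = 0.1749, so 1 + r/365 = 1.1749^(1/365).
r/365 = 0.000442, so r = 0.161219 = 16.122%.

16.122%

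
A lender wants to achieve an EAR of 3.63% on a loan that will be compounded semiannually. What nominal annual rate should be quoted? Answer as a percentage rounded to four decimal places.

3.5976%

(1 + r/2)^2 − 1 = 0.0363, so 1 + r/2 = 1.0363^(1/2).
r/2 = 0.017988, so r = 0.035976 = 3.5976%.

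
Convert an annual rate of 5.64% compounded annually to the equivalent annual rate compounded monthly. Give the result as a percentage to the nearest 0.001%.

5.499%

Compounded annually, EAR = nominal = 0.056400.
Solve (1 + r/12)^12 = 1.056400: r/12 = 1.056400^(1/12) − 1 = 0.004583, so r = 0.054993 = 5.499%.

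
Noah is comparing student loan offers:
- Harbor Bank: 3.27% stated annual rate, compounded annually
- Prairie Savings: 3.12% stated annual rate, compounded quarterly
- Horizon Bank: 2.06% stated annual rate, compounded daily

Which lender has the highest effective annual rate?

Harbor Bank: compounded annually, EAR = 3.270%
Prairie Savings: (1 + 0.0312/4)^4 − 1 = 3.157%
Horizon Bank: (1 + 0.0206/365)^365 − 1 = 2.081%
The highest effective annual rate is Harbor Bank at 3.270%.

Harbor Bank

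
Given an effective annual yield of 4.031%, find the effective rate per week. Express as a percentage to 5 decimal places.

0.07603%

The per-week rate i satisfies (1 + i)^52 = 1 + 0.04031.
i = 1.04031^(1/52) − 1 = 0.0007603 = 0.07603%.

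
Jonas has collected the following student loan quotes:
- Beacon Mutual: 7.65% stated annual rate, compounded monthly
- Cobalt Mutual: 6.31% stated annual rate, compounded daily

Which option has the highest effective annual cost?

Beacon Mutual: (1 + 0.0765/12)^12 − 1 = 7.924%
Cobalt Mutual: (1 + 0.0631/365)^365 − 1 = 6.513%
The highest effective annual rate is Beacon Mutual at 7.924%.

Beacon Mutual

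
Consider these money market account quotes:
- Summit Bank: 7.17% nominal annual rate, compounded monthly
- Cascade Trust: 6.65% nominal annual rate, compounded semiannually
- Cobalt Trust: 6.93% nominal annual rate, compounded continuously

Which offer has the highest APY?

Summit Bank

Summit Bank: (1 + 0.0717/12)^12 − 1 = 7.410%
Cascade Trust: (1 + 0.0665/2)^2 − 1 = 6.761%
Cobalt Trust: e^0.0693 − 1 = 7.176%
The highest effective annual rate is Summit Bank at 7.410%.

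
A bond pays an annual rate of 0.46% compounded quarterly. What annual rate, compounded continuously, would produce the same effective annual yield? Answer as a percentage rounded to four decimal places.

0.4597%

EAR = (1 + 0.0046/4)^4 − 1 = 0.004608.
Equivalent continuous rate: r = ln(1 + 0.004608) = 0.004597 = 0.4597%.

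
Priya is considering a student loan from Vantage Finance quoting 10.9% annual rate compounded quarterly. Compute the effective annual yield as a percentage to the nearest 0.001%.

11.354%

EAR = (1 + 0.109/4)^4 − 1.
= 1.113537 − 1 = 11.354%.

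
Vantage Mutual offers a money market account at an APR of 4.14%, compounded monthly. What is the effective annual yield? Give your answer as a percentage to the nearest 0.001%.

4.219%

EAR = (1 + 0.0414/12)^12 − 1.
= 1.042195 − 1 = 4.219%.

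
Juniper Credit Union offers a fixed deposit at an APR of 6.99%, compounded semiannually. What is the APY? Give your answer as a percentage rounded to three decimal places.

EAR = (1 + 0.0699/2)^2 − 1.
= 1.071122 − 1 = 7.112%.

7.112%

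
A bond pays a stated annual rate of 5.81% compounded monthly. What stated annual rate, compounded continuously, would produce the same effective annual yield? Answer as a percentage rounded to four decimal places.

5.7960%

EAR = (1 + 0.0581/12)^12 − 1 = 0.059672.
Equivalent continuous rate: r = ln(1 + 0.059672) = 0.057960 = 5.7960%.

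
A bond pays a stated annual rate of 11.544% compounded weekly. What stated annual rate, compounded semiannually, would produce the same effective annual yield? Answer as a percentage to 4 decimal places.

EAR = (1 + 0.11544/52)^52 − 1 = 0.122224.
Solve (1 + r/2)^2 = 1.122224: r/2 = 1.122224^(1/2) − 1 = 0.059351, so r = 0.118701 = 11.8701%.

11.8701%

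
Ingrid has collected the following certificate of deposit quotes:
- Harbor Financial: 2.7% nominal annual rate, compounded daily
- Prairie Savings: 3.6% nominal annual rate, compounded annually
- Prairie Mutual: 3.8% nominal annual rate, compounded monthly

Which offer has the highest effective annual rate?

Harbor Financial: (1 + 0.027/365)^365 − 1 = 2.737%
Prairie Savings: compounded annually, EAR = 3.600%
Prairie Mutual: (1 + 0.038/12)^12 − 1 = 3.867%
The highest effective annual rate is Prairie Mutual at 3.867%.

Prairie Mutual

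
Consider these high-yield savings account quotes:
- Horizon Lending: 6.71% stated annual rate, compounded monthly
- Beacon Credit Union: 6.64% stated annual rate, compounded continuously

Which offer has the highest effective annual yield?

Horizon Lending: (1 + 0.0671/12)^12 − 1 = 6.920%
Beacon Credit Union: e^0.0664 − 1 = 6.865%
The highest effective annual rate is Horizon Lending at 6.920%.

Horizon Lending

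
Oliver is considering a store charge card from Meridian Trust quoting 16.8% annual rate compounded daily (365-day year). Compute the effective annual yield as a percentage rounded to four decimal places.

18.2891%

EAR = (1 + 0.168/365)^365 − 1.
= (1 + 0.000460)^365 − 1 = 1.182891 − 1 = 18.2891%.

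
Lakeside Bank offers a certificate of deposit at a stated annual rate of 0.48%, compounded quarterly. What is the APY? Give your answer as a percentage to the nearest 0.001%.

EAR = (1 + 0.0048/4)^4 − 1.
= (1 + 0.001200)^4 − 1 = 1.004809 − 1 = 0.481%.

0.481%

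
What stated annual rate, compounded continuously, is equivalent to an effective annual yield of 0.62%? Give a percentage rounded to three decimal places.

Continuous: nominal r satisfies e^r − 1 = 0.0062.
r = ln(1 + 0.0062) = ln(1.0062) = 0.006181 = 0.618%.

0.618%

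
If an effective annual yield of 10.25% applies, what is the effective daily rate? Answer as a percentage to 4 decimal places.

The per-day rate i satisfies (1 + i)^365 = 1 + 0.1025.
i = 1.1025^(1/365) − 1 = 0.0002674 = 0.0267%.

0.0267%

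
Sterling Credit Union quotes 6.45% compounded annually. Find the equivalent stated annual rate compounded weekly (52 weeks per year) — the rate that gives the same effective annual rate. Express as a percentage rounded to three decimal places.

Compounded annually, EAR = nominal = 0.064500.
Solve (1 + r/52)^52 = 1.064500: r/52 = 1.064500^(1/52) − 1 = 0.001203, so r = 0.062543 = 6.254%.

6.254%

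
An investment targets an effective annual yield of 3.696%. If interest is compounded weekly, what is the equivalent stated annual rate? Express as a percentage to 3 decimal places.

(1 + r/52)^52 − 1 = 0.03696, so 1 + r/52 = 1.03696^(1/52).
r/52 = 0.000698, so r = 0.036306 = 3.631%.

3.631%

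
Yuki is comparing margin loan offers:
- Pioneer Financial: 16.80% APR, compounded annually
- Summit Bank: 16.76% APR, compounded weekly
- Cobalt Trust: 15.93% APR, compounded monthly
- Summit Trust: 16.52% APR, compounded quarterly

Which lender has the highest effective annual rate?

Summit Bank

Pioneer Financial: compounded annually, EAR = 16.800%
Summit Bank: (1 + 0.1676/52)^52 − 1 = 18.214%
Cobalt Trust: (1 + 0.1593/12)^12 − 1 = 17.146%
Summit Trust: (1 + 0.1652/4)^4 − 1 = 17.572%
The highest effective annual rate is Summit Bank at 18.214%.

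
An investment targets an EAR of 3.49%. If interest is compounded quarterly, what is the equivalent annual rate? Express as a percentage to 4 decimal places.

3.4452%

(1 + r/4)^4 − 1 = 0.0349, so 1 + r/4 = 1.0349^(1/4).
r/4 = 0.008613, so r = 0.034452 = 3.4452%.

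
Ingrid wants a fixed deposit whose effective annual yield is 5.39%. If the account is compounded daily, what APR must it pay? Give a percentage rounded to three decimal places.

(1 + r/365)^365 − 1 = 0.0539, so 1 + r/365 = 1.0539^(1/365).
r/365 = 0.000144, so r = 0.052501 = 5.250%.

5.250%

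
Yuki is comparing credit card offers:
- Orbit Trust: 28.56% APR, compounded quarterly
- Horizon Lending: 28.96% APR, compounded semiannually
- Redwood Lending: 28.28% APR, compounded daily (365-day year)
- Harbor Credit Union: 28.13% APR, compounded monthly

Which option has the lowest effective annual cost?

Orbit Trust: (1 + 0.2856/4)^4 − 1 = 31.767%
Horizon Lending: (1 + 0.2896/2)^2 − 1 = 31.057%
Redwood Lending: (1 + 0.2828/365)^365 − 1 = 32.669%
Harbor Credit Union: (1 + 0.2813/12)^12 − 1 = 32.056%
The lowest effective annual rate is Horizon Lending at 31.057%.

Horizon Lending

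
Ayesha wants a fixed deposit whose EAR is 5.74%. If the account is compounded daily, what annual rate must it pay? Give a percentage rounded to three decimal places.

5.582%

(1 + r/365)^365 − 1 = 0.0574, so 1 + r/365 = 1.0574^(1/365).
r/365 = 0.000153, so r = 0.055817 = 5.582%.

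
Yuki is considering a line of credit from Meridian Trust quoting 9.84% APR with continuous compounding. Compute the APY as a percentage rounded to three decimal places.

With continuous compounding, EAR = e^0.0984 − 1.
e^0.0984 = 1.103404, so EAR = 0.103404 = 10.340%.

10.340%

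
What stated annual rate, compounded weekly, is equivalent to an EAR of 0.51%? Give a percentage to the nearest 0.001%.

(1 + r/52)^52 − 1 = 0.0051, so 1 + r/52 = 1.0051^(1/52).
r/52 = 0.000098, so r = 0.005087 = 0.509%.

0.509%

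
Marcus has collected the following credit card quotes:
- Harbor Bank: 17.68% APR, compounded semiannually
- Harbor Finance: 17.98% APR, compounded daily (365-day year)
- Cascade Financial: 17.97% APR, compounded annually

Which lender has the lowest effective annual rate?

Harbor Bank: (1 + 0.1768/2)^2 − 1 = 18.461%
Harbor Finance: (1 + 0.1798/365)^365 − 1 = 19.692%
Cascade Financial: compounded annually, EAR = 17.970%
The lowest effective annual rate is Cascade Financial at 17.970%.

Cascade Financial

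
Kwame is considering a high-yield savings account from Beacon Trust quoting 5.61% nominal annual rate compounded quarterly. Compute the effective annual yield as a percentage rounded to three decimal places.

5.729%

EAR = (1 + 0.0561/4)^4 − 1.
= (1 + 0.014025)^4 − 1 = 1.057291 − 1 = 5.729%.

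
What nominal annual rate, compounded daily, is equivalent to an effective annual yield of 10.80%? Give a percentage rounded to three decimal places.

10.257%

(1 + r/365)^365 − 1 = 0.1080, so 1 + r/365 = 1.1080^(1/365).
r/365 = 0.000281, so r = 0.102571 = 10.257%.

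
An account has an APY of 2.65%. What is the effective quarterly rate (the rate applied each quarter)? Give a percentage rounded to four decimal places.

The per-quarter rate i satisfies (1 + i)^4 = 1 + 0.0265.
i = 1.0265^(1/4) − 1 = 0.0065602 = 0.6560%.

0.6560%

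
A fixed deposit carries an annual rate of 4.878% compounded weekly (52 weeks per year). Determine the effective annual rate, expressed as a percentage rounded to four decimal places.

4.9965%

EAR = (1 + 0.04878/52)^52 − 1.
= (1 + 0.000938)^52 − 1 = 1.049965 − 1 = 4.9965%.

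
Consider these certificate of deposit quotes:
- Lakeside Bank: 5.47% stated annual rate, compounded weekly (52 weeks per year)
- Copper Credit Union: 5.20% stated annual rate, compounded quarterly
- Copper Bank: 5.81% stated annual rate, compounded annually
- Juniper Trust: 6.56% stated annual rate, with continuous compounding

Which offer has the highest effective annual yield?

Juniper Trust

Lakeside Bank: (1 + 0.0547/52)^52 − 1 = 5.619%
Copper Credit Union: (1 + 0.0520/4)^4 − 1 = 5.302%
Copper Bank: compounded annually, EAR = 5.810%
Juniper Trust: e^0.0656 − 1 = 6.780%
The highest effective annual rate is Juniper Trust at 6.780%.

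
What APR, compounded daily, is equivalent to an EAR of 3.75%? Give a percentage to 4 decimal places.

(1 + r/365)^365 − 1 = 0.0375, so 1 + r/365 = 1.0375^(1/365).
r/365 = 0.000101, so r = 0.036816 = 3.6816%.

3.6816%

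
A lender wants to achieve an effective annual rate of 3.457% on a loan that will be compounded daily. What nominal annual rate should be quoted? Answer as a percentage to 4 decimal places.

(1 + r/365)^365 − 1 = 0.03457, so 1 + r/365 = 1.03457^(1/365).
r/365 = 0.000093, so r = 0.033987 = 3.3987%.

3.3987%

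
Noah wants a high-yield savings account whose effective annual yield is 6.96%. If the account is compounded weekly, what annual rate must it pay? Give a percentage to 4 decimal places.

6.7328%

(1 + r/52)^52 − 1 = 0.0696, so 1 + r/52 = 1.0696^(1/52).
r/52 = 0.001295, so r = 0.067328 = 6.7328%.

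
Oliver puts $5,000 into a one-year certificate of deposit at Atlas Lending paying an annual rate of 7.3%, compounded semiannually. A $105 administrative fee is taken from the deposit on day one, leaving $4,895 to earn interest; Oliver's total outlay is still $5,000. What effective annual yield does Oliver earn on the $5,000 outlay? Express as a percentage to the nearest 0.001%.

Value after one year: 4,895 × (1 + 0.073/2)^2 = 4,895 × 1.074332 = $5,258.86.
Effective yield on the $5,000 outlay: 5,258.86 / 5,000 − 1 = 0.051771 = 5.177%.

5.177%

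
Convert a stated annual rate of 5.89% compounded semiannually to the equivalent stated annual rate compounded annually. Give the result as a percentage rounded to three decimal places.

EAR = (1 + 0.0589/2)^2 − 1 = 0.059767.
Compounded annually, the equivalent nominal rate is the EAR itself: 5.977%.

5.977%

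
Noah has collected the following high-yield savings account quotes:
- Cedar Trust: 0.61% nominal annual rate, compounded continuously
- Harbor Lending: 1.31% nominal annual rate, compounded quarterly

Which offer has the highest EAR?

Harbor Lending

Cedar Trust: e^0.0061 − 1 = 0.612%
Harbor Lending: (1 + 0.0131/4)^4 − 1 = 1.316%
The highest effective annual rate is Harbor Lending at 1.316%.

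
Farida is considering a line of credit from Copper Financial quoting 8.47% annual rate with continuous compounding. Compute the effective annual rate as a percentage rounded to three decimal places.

8.839%

With continuous compounding, EAR = e^0.0847 − 1.
e^0.0847 = 1.088391, so EAR = 0.088391 = 8.839%.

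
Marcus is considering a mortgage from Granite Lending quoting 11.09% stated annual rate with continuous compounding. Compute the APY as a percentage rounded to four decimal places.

11.7283%

With continuous compounding, EAR = e^0.1109 − 1.
e^0.1109 = 1.117283, so EAR = 0.117283 = 11.7283%.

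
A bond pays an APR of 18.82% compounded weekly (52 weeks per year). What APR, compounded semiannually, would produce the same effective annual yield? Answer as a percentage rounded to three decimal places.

EAR = (1 + 0.1882/52)^52 − 1 = 0.206665.
Solve (1 + r/2)^2 = 1.206665: r/2 = 1.206665^(1/2) − 1 = 0.098483, so r = 0.196966 = 19.697%.

19.697%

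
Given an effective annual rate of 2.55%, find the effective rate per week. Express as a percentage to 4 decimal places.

The per-week rate i satisfies (1 + i)^52 = 1 + 0.0255.
i = 1.0255^(1/52) − 1 = 0.0004844 = 0.0484%.

0.0484%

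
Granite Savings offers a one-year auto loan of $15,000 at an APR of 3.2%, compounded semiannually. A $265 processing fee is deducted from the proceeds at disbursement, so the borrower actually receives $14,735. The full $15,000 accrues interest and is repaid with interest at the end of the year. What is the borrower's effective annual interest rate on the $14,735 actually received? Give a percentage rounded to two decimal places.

5.08%

Amount owed after one year: 15,000 × (1 + 0.032/2)^2 = 15,000 × 1.032256 = $15,483.84.
Effective rate on net proceeds: 15,483.84 / 14,735 − 1 = 0.050820 = 5.08%.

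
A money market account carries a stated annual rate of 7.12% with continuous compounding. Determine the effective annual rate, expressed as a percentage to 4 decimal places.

With continuous compounding, EAR = e^0.0712 − 1.
e^0.0712 = 1.073796, so EAR = 0.073796 = 7.3796%.

7.3796%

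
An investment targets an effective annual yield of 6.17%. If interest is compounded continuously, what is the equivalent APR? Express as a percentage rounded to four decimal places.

5.9871%

Continuous: nominal r satisfies e^r − 1 = 0.0617.
r = ln(1 + 0.0617) = ln(1.0617) = 0.059871 = 5.9871%.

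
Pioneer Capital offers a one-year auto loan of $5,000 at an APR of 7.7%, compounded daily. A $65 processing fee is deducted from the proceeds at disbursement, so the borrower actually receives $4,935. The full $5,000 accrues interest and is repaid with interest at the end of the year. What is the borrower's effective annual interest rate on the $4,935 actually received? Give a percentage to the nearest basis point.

Amount owed after one year: 5,000 × (1 + 0.077/365)^365 = 5,000 × 1.080033 = $5,400.17.
Effective rate on net proceeds: 5,400.17 / 4,935 − 1 = 0.094259 = 9.43%.

9.43%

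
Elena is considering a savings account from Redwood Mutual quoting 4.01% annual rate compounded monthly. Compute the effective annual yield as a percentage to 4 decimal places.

EAR = (1 + 0.0401/12)^12 − 1.
= (1 + 0.003342)^12 − 1 = 1.040845 − 1 = 4.0845%.

4.0845%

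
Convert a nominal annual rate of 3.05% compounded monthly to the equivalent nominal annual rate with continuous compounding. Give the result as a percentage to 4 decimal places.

EAR = (1 + 0.0305/12)^12 − 1 = 0.030930.
Equivalent continuous rate: r = ln(1 + 0.030930) = 0.030461 = 3.0461%.

3.0461%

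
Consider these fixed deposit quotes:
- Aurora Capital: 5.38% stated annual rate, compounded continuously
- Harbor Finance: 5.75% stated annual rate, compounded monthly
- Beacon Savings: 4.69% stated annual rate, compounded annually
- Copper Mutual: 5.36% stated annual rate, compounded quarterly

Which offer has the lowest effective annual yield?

Beacon Savings

Aurora Capital: e^0.0538 − 1 = 5.527%
Harbor Finance: (1 + 0.0575/12)^12 − 1 = 5.904%
Beacon Savings: compounded annually, EAR = 4.690%
Copper Mutual: (1 + 0.0536/4)^4 − 1 = 5.469%
The lowest effective annual rate is Beacon Savings at 4.690%.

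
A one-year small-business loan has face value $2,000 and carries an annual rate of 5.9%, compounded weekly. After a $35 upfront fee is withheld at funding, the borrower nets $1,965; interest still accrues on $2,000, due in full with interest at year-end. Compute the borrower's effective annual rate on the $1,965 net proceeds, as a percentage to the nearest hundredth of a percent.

7.96%

Amount owed after one year: 2,000 × (1 + 0.059/52)^52 = 2,000 × 1.060740 = $2,121.48.
Effective rate on net proceeds: 2,121.48 / 1,965 − 1 = 0.079633 = 7.96%.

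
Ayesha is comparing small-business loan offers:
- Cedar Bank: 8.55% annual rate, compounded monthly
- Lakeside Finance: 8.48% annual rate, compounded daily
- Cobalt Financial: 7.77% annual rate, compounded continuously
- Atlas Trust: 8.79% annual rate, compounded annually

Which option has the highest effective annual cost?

Cedar Bank

Cedar Bank: (1 + 0.0855/12)^12 − 1 = 8.893%
Lakeside Finance: (1 + 0.0848/365)^365 − 1 = 8.849%
Cobalt Financial: e^0.0777 − 1 = 8.080%
Atlas Trust: compounded annually, EAR = 8.790%
The highest effective annual rate is Cedar Bank at 8.893%.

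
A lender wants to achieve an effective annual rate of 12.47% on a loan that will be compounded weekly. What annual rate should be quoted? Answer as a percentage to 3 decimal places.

(1 + r/52)^52 − 1 = 0.1247, so 1 + r/52 = 1.1247^(1/52).
r/52 = 0.002262, so r = 0.117649 = 11.765%.

11.765%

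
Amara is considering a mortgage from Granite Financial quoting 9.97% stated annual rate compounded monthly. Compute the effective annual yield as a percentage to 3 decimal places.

EAR = (1 + 0.0997/12)^12 − 1.
= 1.104384 − 1 = 10.438%.

10.438%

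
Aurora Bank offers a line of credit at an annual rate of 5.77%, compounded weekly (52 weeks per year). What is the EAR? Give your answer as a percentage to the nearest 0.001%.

5.936%

EAR = (1 + 0.0577/52)^52 − 1.
= 1.059363 − 1 = 5.936%.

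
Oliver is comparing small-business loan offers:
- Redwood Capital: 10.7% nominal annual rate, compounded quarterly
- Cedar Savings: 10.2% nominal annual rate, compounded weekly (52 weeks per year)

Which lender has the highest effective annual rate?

Redwood Capital: (1 + 0.107/4)^4 − 1 = 11.137%
Cedar Savings: (1 + 0.102/52)^52 − 1 = 10.727%
The highest effective annual rate is Redwood Capital at 11.137%.

Redwood Capital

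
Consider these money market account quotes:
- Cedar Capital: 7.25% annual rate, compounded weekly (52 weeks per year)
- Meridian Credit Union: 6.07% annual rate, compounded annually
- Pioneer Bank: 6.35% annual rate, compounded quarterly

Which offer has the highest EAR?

Cedar Capital

Cedar Capital: (1 + 0.0725/52)^52 − 1 = 7.514%
Meridian Credit Union: compounded annually, EAR = 6.070%
Pioneer Bank: (1 + 0.0635/4)^4 − 1 = 6.503%
The highest effective annual rate is Cedar Capital at 7.514%.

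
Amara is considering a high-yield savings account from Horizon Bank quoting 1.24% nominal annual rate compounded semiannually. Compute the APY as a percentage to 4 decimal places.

1.2438%

EAR = (1 + 0.0124/2)^2 − 1.
= 1.012438 − 1 = 1.2438%.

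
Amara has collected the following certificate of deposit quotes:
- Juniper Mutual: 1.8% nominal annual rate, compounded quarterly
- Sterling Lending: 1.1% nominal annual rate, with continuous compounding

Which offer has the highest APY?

Juniper Mutual

Juniper Mutual: (1 + 0.018/4)^4 − 1 = 1.812%
Sterling Lending: e^0.011 − 1 = 1.106%
The highest effective annual rate is Juniper Mutual at 1.812%.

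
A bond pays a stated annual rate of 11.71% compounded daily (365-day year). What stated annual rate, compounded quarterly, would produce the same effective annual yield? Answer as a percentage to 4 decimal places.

11.8812%

EAR = (1 + 0.1171/365)^365 − 1 = 0.124211.
Solve (1 + r/4)^4 = 1.124211: r/4 = 1.124211^(1/4) − 1 = 0.029703, so r = 0.118812 = 11.8812%.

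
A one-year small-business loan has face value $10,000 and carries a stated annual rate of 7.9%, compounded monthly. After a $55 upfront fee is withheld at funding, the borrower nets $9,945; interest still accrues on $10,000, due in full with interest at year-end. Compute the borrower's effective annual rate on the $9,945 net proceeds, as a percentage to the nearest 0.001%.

8.791%

Amount owed after one year: 10,000 × (1 + 0.079/12)^12 = 10,000 × 1.081924 = $10,819.24.
Effective rate on net proceeds: 10,819.24 / 9,945 − 1 = 0.087908 = 8.791%.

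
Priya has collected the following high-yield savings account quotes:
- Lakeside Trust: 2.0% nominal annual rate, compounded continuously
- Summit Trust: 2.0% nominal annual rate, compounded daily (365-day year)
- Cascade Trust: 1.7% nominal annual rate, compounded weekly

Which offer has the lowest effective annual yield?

Cascade Trust

Lakeside Trust: e^0.020 − 1 = 2.020%
Summit Trust: (1 + 0.020/365)^365 − 1 = 2.020%
Cascade Trust: (1 + 0.017/52)^52 − 1 = 1.714%
The lowest effective annual rate is Cascade Trust at 1.714%.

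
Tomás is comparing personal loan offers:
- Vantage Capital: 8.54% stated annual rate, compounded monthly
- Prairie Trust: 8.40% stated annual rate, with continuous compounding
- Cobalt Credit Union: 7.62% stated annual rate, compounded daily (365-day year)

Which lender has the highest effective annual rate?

Vantage Capital: (1 + 0.0854/12)^12 − 1 = 8.882%
Prairie Trust: e^0.0840 − 1 = 8.763%
Cobalt Credit Union: (1 + 0.0762/365)^365 − 1 = 7.917%
The highest effective annual rate is Vantage Capital at 8.882%.

Vantage Capital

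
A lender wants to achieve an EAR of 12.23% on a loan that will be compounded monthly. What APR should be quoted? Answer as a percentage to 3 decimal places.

(1 + r/12)^12 − 1 = 0.1223, so 1 + r/12 = 1.1223^(1/12).
r/12 = 0.009661, so r = 0.115937 = 11.594%.

11.594%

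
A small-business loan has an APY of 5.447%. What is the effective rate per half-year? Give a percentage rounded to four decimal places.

The per-half-year rate i satisfies (1 + i)^2 = 1 + 0.05447.
i = 1.05447^(1/2) − 1 = 0.0268739 = 2.6874%.

2.6874%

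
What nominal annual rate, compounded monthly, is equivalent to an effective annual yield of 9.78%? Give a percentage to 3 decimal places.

(1 + r/12)^12 − 1 = 0.0978, so 1 + r/12 = 1.0978^(1/12).
r/12 = 0.007806, so r = 0.093672 = 9.367%.

9.367%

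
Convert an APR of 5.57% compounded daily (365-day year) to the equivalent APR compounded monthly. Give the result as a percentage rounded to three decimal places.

5.583%

EAR = (1 + 0.0557/365)^365 − 1 = 0.057276.
Solve (1 + r/12)^12 = 1.057276: r/12 = 1.057276^(1/12) − 1 = 0.004652, so r = 0.055825 = 5.583%.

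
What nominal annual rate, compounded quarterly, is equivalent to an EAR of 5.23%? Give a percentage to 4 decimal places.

(1 + r/4)^4 − 1 = 0.0523, so 1 + r/4 = 1.0523^(1/4).
r/4 = 0.012826, so r = 0.051304 = 5.1304%.

5.1304%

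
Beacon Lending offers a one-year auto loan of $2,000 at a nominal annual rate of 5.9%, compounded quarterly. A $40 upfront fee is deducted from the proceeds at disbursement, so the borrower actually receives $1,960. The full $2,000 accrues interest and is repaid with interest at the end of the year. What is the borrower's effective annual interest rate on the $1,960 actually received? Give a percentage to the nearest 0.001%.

8.196%

Amount owed after one year: 2,000 × (1 + 0.059/4)^4 = 2,000 × 1.060318 = $2,120.64.
Effective rate on net proceeds: 2,120.64 / 1,960 − 1 = 0.081957 = 8.196%.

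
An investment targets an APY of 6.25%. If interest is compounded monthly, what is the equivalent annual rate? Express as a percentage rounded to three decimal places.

6.078%

(1 + r/12)^12 − 1 = 0.0625, so 1 + r/12 = 1.0625^(1/12).
r/12 = 0.005065, so r = 0.060778 = 6.078%.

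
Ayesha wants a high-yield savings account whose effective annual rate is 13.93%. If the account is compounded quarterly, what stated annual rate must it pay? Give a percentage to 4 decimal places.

13.2563%

(1 + r/4)^4 − 1 = 0.1393, so 1 + r/4 = 1.1393^(1/4).
r/4 = 0.033141, so r = 0.132563 = 13.2563%.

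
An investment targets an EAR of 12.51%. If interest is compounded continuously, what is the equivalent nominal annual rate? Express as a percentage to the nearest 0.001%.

11.787%

Continuous: nominal r satisfies e^r − 1 = 0.1251.
r = ln(1 + 0.1251) = ln(1.1251) = 0.117872 = 11.787%.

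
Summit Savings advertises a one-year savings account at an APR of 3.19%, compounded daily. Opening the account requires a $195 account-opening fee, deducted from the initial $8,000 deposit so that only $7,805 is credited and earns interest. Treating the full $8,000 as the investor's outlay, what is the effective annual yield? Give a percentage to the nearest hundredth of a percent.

Value after one year: 7,805 × (1 + 0.0319/365)^365 = 7,805 × 1.032413 = $8,057.98.
Effective yield on the $8,000 outlay: 8,057.98 / 8,000 − 1 = 0.007248 = 0.72%.

0.72%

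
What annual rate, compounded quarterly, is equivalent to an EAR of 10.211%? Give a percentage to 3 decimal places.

(1 + r/4)^4 − 1 = 0.10211, so 1 + r/4 = 1.10211^(1/4).
r/4 = 0.024604, so r = 0.098418 = 9.842%.

9.842%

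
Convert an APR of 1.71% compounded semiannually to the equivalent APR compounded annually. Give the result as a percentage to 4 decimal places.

1.7173%

EAR = (1 + 0.0171/2)^2 − 1 = 0.017173.
Compounded annually, the equivalent nominal rate is the EAR itself: 1.7173%.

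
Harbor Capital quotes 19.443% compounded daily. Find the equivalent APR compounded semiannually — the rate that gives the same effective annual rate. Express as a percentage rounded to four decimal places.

20.4138%

EAR = (1 + 0.19443/365)^365 − 1 = 0.214556.
Solve (1 + r/2)^2 = 1.214556: r/2 = 1.214556^(1/2) − 1 = 0.102069, so r = 0.204138 = 20.4138%.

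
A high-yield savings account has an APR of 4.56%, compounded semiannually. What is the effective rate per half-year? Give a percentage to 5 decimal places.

2.28000%

With a nominal annual rate compounded semiannually, the periodic rate is the nominal rate divided by 2.
i = 0.0456 / 2 = 0.0228000 = 2.28000%.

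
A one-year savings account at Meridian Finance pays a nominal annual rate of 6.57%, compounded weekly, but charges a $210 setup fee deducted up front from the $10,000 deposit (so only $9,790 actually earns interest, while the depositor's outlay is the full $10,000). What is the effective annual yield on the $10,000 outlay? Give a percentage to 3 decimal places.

Value after one year: 9,790 × (1 + 0.0657/52)^52 = 9,790 × 1.067862 = $10,454.37.
Effective yield on the $10,000 outlay: 10,454.37 / 10,000 − 1 = 0.045437 = 4.544%.

4.544%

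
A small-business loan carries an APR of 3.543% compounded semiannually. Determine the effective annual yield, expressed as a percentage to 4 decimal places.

3.5744%

EAR = (1 + 0.03543/2)^2 − 1.
= (1 + 0.017715)^2 − 1 = 1.035744 − 1 = 3.5744%.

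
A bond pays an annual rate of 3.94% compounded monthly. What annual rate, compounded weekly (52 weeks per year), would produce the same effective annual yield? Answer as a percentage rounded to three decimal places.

EAR = (1 + 0.0394/12)^12 − 1 = 0.040119.
Solve (1 + r/52)^52 = 1.040119: r/52 = 1.040119^(1/52) − 1 = 0.000757, so r = 0.039350 = 3.935%.

3.935%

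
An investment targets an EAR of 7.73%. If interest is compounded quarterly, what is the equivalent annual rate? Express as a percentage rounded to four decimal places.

7.5155%

(1 + r/4)^4 − 1 = 0.0773, so 1 + r/4 = 1.0773^(1/4).
r/4 = 0.018789, so r = 0.075155 = 7.5155%.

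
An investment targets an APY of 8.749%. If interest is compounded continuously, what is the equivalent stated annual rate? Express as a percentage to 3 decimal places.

Continuous: nominal r satisfies e^r − 1 = 0.08749.
r = ln(1 + 0.08749) = ln(1.08749) = 0.083872 = 8.387%.

8.387%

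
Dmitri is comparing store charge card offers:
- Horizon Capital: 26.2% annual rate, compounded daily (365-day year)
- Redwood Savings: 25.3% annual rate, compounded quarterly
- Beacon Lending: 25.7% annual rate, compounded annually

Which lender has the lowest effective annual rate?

Horizon Capital: (1 + 0.262/365)^365 − 1 = 29.940%
Redwood Savings: (1 + 0.253/4)^4 − 1 = 27.803%
Beacon Lending: compounded annually, EAR = 25.700%
The lowest effective annual rate is Beacon Lending at 25.700%.

Beacon Lending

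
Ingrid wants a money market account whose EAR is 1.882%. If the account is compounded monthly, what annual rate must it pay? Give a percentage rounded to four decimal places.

1.8660%

(1 + r/12)^12 − 1 = 0.01882, so 1 + r/12 = 1.01882^(1/12).
r/12 = 0.001555, so r = 0.018660 = 1.8660%.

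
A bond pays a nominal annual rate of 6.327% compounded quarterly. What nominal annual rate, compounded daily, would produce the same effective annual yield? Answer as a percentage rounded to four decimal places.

EAR = (1 + 0.06327/4)^4 − 1 = 0.064787.
Solve (1 + r/365)^365 = 1.064787: r/365 = 1.064787^(1/365) − 1 = 0.000172, so r = 0.062780 = 6.2780%.

6.2780%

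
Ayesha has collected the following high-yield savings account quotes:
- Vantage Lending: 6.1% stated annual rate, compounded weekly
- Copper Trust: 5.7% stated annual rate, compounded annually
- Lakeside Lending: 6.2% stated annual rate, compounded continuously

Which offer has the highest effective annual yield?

Vantage Lending: (1 + 0.061/52)^52 − 1 = 6.286%
Copper Trust: compounded annually, EAR = 5.700%
Lakeside Lending: e^0.062 − 1 = 6.396%
The highest effective annual rate is Lakeside Lending at 6.396%.

Lakeside Lending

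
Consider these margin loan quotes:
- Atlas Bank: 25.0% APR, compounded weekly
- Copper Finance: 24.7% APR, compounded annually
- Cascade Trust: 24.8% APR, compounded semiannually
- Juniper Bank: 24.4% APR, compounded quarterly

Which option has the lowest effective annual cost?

Atlas Bank: (1 + 0.250/52)^52 − 1 = 28.326%
Copper Finance: compounded annually, EAR = 24.700%
Cascade Trust: (1 + 0.248/2)^2 − 1 = 26.338%
Juniper Bank: (1 + 0.244/4)^4 − 1 = 26.725%
The lowest effective annual rate is Copper Finance at 24.700%.

Copper Finance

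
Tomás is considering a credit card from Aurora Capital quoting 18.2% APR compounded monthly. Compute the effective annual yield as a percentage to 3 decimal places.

19.798%

EAR = (1 + 0.182/12)^12 − 1.
= (1 + 0.015167)^12 − 1 = 1.197976 − 1 = 19.798%.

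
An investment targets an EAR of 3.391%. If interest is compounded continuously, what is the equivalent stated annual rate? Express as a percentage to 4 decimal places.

3.3348%

Continuous: nominal r satisfies e^r − 1 = 0.03391.
r = ln(1 + 0.03391) = ln(1.03391) = 0.033348 = 3.3348%.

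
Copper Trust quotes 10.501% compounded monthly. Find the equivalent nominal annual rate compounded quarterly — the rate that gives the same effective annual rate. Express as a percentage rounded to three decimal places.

10.593%

EAR = (1 + 0.10501/12)^12 − 1 = 0.110214.
Solve (1 + r/4)^4 = 1.110214: r/4 = 1.110214^(1/4) − 1 = 0.026483, so r = 0.105932 = 10.593%.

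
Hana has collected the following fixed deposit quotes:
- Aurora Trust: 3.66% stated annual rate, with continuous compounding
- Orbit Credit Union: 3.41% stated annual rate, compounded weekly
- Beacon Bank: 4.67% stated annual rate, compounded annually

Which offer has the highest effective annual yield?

Beacon Bank

Aurora Trust: e^0.0366 − 1 = 3.728%
Orbit Credit Union: (1 + 0.0341/52)^52 − 1 = 3.468%
Beacon Bank: compounded annually, EAR = 4.670%
The highest effective annual rate is Beacon Bank at 4.670%.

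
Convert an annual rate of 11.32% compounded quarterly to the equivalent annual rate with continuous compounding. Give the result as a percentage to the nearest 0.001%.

EAR = (1 + 0.1132/4)^4 − 1 = 0.118097.
Equivalent continuous rate: r = ln(1 + 0.118097) = 0.111628 = 11.163%.

11.163%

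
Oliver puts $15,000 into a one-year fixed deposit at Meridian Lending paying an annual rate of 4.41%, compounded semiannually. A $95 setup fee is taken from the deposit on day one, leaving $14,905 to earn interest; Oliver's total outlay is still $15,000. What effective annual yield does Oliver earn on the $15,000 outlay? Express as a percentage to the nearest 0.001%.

3.797%

Value after one year: 14,905 × (1 + 0.0441/2)^2 = 14,905 × 1.044586 = $15,569.56.
Effective yield on the $15,000 outlay: 15,569.56 / 15,000 − 1 = 0.037970 = 3.797%.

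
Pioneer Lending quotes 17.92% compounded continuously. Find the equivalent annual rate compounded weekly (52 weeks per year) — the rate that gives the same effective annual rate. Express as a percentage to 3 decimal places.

17.951%

EAR under continuous compounding: e^0.1792 − 1 = 0.196260.
Solve (1 + r/52)^52 = 1.196260: r/52 = 1.196260^(1/52) − 1 = 0.003452, so r = 0.179509 = 17.951%.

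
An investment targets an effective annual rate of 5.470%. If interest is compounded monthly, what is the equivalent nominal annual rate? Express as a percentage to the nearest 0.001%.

(1 + r/12)^12 − 1 = 0.05470, so 1 + r/12 = 1.05470^(1/12).
r/12 = 0.004448, so r = 0.053375 = 5.337%.

5.337%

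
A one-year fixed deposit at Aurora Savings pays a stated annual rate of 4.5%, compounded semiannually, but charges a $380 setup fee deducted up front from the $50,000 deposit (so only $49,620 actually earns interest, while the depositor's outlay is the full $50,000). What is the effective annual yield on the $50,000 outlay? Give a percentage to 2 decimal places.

Value after one year: 49,620 × (1 + 0.045/2)^2 = 49,620 × 1.045506 = $51,878.02.
Effective yield on the $50,000 outlay: 51,878.02 / 50,000 − 1 = 0.037560 = 3.76%.

3.76%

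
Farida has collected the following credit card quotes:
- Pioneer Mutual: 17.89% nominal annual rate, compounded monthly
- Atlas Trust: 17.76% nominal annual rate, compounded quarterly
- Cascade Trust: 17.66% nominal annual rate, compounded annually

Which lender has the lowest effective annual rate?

Pioneer Mutual: (1 + 0.1789/12)^12 − 1 = 19.432%
Atlas Trust: (1 + 0.1776/4)^4 − 1 = 18.978%
Cascade Trust: compounded annually, EAR = 17.660%
The lowest effective annual rate is Cascade Trust at 17.660%.

Cascade Trust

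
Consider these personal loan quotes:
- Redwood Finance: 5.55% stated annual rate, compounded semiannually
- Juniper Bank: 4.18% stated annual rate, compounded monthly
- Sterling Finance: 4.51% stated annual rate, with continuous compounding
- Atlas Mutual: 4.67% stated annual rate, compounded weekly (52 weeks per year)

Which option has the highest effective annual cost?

Redwood Finance: (1 + 0.0555/2)^2 − 1 = 5.627%
Juniper Bank: (1 + 0.0418/12)^12 − 1 = 4.261%
Sterling Finance: e^0.0451 − 1 = 4.613%
Atlas Mutual: (1 + 0.0467/52)^52 − 1 = 4.779%
The highest effective annual rate is Redwood Finance at 5.627%.

Redwood Finance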